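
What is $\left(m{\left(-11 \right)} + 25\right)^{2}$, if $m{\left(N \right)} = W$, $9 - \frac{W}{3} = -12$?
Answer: $7744$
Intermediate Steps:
$W = 63$ ($W = 27 - -36 = 27 + 36 = 63$)
$m{\left(N \right)} = 63$
$\left(m{\left(-11 \right)} + 25\right)^{2} = \left(63 + 25\right)^{2} = 88^{2} = 7744$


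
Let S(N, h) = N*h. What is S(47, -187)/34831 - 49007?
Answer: -1706971606/34831 ≈ -49007.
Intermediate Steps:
S(47, -187)/34831 - 49007 = (47*(-187))/34831 - 49007 = -8789*1/34831 - 49007 = -8789/34831 - 49007 = -1706971606/34831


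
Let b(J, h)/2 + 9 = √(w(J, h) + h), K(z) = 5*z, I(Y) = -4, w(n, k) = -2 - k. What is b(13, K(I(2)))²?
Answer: 316 - 72*I*√2 ≈ 316.0 - 101.82*I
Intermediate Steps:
b(J, h) = -18 + 2*I*√2 (b(J, h) = -18 + 2*√((-2 - h) + h) = -18 + 2*√(-2) = -18 + 2*(I*√2) = -18 + 2*I*√2)
b(13, K(I(2)))² = (-18 + 2*I*√2)²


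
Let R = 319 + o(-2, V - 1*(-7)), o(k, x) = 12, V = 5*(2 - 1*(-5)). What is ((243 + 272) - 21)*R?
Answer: 163514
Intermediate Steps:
V = 35 (V = 5*(2 + 5) = 5*7 = 35)
R = 331 (R = 319 + 12 = 331)
((243 + 272) - 21)*R = ((243 + 272) - 21)*331 = (515 - 21)*331 = 494*331 = 163514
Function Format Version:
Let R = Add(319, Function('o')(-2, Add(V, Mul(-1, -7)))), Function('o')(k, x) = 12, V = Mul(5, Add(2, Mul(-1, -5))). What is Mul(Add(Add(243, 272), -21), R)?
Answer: 163514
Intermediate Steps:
V = 35 (V = Mul(5, Add(2, 5)) = Mul(5, 7) = 35)
R = 331 (R = Add(319, 12) = 331)
Mul(Add(Add(243, 272), -21), R) = Mul(Add(Add(243, 272), -21), 331) = Mul(Add(515, -21), 331) = Mul(494, 331) = 163514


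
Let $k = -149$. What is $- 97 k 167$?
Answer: $2413651$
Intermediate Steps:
$- 97 k 167 = \left(-97\right) \left(-149\right) 167 = 14453 \cdot 167 = 2413651$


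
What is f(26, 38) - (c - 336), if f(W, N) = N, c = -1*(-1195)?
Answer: -821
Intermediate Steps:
c = 1195
f(26, 38) - (c - 336) = 38 - (1195 - 336) = 38 - 1*859 = 38 - 859 = -821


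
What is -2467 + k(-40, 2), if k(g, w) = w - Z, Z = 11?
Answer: -2476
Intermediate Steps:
k(g, w) = -11 + w (k(g, w) = w - 1*11 = w - 11 = -11 + w)
-2467 + k(-40, 2) = -2467 + (-11 + 2) = -2467 - 9 = -2476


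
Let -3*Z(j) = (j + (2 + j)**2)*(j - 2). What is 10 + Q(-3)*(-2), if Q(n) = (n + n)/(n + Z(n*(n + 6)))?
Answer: 4346/431 ≈ 10.084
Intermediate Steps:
Z(j) = -(-2 + j)*(j + (2 + j)**2)/3 (Z(j) = -(j + (2 + j)**2)*(j - 2)/3 = -(j + (2 + j)**2)*(-2 + j)/3 = -(-2 + j)*(j + (2 + j)**2)/3)
Q(n) = 2*n/(8/3 + n - n**2*(6 + n)**2 + 2*n*(6 + n) - n**3*(6 + n)**3/3) (Q(n) = (n + n)/(n + (8/3 - (n*(n + 6))**2 + 2*(n*(n + 6)) - n**3*(n + 6)**3/3)) = (2*n)/(n + (8/3 - (n*(6 + n))**2 + 2*(n*(6 + n)) - n**3*(6 + n)**3/3)) = (2*n)/(n + (8/3 - n**2*(6 + n)**2 + 2*n*(6 + n) - n**3*(6 + n)**3/3)) = (2*n)/(8/3 + n - n**2*(6 + n)**2 + 2*n*(6 + n) - n**3*(6 + n)**3/3) = 2*n/(8/3 + n - n**2*(6 + n)**2 + 2*n*(6 + n) - n**3*(6 + n)**3/3))
10 + Q(-3)*(-2) = 10 + (6*(-3)/(8 + 6*(-3)**2 + 39*(-3) - 1*(-3)**3*(6 - 3)**3 - 3*(-3)**2*(6 - 3)**2))*(-2) = 10 + (6*(-3)/(8 + 6*9 - 117 - 1*(-27)*3**3 - 3*9*3**2))*(-2) = 10 + (6*(-3)/(8 + 54 - 117 - 1*(-27)*27 - 3*9*9))*(-2) = 10 + (6*(-3)/(8 + 54 - 117 + 729 - 243))*(-2) = 10 + (6*(-3)/431)*(-2) = 10 + (6*(-3)*(1/431))*(-2) = 10 - 18/431*(-2) = 10 + 36/431 = 4346/431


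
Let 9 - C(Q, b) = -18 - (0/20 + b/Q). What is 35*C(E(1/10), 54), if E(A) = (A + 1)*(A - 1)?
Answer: -10605/11 ≈ -964.09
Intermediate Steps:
E(A) = (1 + A)*(-1 + A)
C(Q, b) = 27 + b/Q (C(Q, b) = 9 - (-18 - (0/20 + b/Q)) = 9 - (-18 - (0*(1/20) + b/Q)) = 9 - (-18 - (0 + b/Q)) = 9 - (-18 - b/Q) = 9 + (18 + b/Q) = 27 + b/Q)
35*C(E(1/10), 54) = 35*(27 + 54/(-1 + (1/10)**2)) = 35*(27 + 54/(-1 + 1/100)) = 35*(27 + 54/(-99/100)) = 35*(27 + 54*(-100/99)) = 35*(27 - 600/11) = 35*(-303/11) = -10605/11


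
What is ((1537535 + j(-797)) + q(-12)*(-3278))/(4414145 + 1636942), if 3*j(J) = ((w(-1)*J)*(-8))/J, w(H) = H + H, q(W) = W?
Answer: 4730629/18153261 ≈ 0.26059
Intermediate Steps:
w(H) = 2*H
j(J) = 16/3 (j(J) = ((((2*(-1))*J)*(-8))/J)/3 = ((-2*J*(-8))/J)/3 = ((16*J)/J)/3 = (⅓)*16 = 16/3)
((1537535 + j(-797)) + q(-12)*(-3278))/(4414145 + 1636942) = ((1537535 + 16/3) - 12*(-3278))/(4414145 + 1636942) = (4612621/3 + 39336)/6051087 = (4730629/3)*(1/6051087) = 4730629/18153261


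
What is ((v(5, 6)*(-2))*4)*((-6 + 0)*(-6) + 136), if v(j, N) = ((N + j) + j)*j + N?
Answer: -118336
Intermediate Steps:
v(j, N) = N + j*(N + 2*j) (v(j, N) = (N + 2*j)*j + N = j*(N + 2*j) + N = N + j*(N + 2*j))
((v(5, 6)*(-2))*4)*((-6 + 0)*(-6) + 136) = (((6 + 2*5² + 6*5)*(-2))*4)*((-6 + 0)*(-6) + 136) = (((6 + 2*25 + 30)*(-2))*4)*(-6*(-6) + 136) = (((6 + 50 + 30)*(-2))*4)*(36 + 136) = ((86*(-2))*4)*172 = -172*4*172 = -688*172 = -118336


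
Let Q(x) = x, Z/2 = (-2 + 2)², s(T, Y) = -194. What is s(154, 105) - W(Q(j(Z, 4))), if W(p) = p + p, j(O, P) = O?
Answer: -194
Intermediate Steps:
Z = 0 (Z = 2*(-2 + 2)² = 2*0² = 2*0 = 0)
W(p) = 2*p
s(154, 105) - W(Q(j(Z, 4))) = -194 - 2*0 = -194 - 1*0 = -194 + 0 = -194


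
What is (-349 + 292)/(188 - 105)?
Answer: -57/83 ≈ -0.68675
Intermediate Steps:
(-349 + 292)/(188 - 105) = -57/83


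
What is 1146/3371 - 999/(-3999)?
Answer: 2650161/4493543 ≈ 0.58977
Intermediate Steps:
1146/3371 - 999/(-3999) = 1146*(1/3371) - 999*(-1/3999) = 1146/3371 + 333/1333 = 2650161/4493543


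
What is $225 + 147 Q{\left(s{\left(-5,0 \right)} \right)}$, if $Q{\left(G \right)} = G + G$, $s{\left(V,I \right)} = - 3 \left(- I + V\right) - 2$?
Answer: $4047$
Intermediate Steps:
$s{\left(V,I \right)} = -2 - 3 V + 3 I$ ($s{\left(V,I \right)} = - 3 \left(V - I\right) - 2 = \left(- 3 V + 3 I\right) - 2 = -2 - 3 V + 3 I$)
$Q{\left(G \right)} = 2 G$
$225 + 147 Q{\left(s{\left(-5,0 \right)} \right)} = 225 + 147 \cdot 2 \left(-2 - -15 + 3 \cdot 0\right) = 225 + 147 \cdot 2 \left(-2 + 15 + 0\right) = 225 + 147 \cdot 2 \cdot 13 = 225 + 147 \cdot 26 = 225 + 3822 = 4047$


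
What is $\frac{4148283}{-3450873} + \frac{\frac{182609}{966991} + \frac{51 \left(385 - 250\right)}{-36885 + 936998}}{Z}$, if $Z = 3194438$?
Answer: $- \frac{1922343677726750248649331}{1599159033661257720037607} \approx -1.2021$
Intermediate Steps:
$\frac{4148283}{-3450873} + \frac{\frac{182609}{966991} + \frac{51 \left(385 - 250\right)}{-36885 + 936998}}{Z} = \frac{4148283}{-3450873} + \frac{\frac{182609}{966991} + \frac{51 \left(385 - 250\right)}{-36885 + 936998}}{3194438} = 4148283 \left(- \frac{1}{3450873}\right) + \left(182609 \cdot \frac{1}{966991} + \frac{51 \cdot 135}{900113}\right) \frac{1}{3194438} = - \frac{1382761}{1150291} + \left(\frac{182609}{966991} + 6885 \cdot \frac{1}{900113}\right) \frac{1}{3194438} = - \frac{1382761}{1150291} + \left(\frac{182609}{966991} + \frac{6885}{900113}\right) \frac{1}{3194438} = - \frac{1382761}{1150291} + \frac{171026467852}{870401169983} \cdot \frac{1}{3194438} = - \frac{1382761}{1150291} + \frac{85513233926}{1390221286319077277} = - \frac{1922343677726750248649331}{1599159033661257720037607}$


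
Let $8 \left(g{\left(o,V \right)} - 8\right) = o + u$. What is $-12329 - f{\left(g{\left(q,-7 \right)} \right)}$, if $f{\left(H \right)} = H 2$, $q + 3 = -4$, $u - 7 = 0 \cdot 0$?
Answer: $-12345$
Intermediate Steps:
$u = 7$ ($u = 7 + 0 \cdot 0 = 7 + 0 = 7$)
$q = -7$ ($q = -3 - 4 = -7$)
$g{\left(o,V \right)} = \frac{71}{8} + \frac{o}{8}$ ($g{\left(o,V \right)} = 8 + \frac{o + 7}{8} = 8 + \frac{7 + o}{8} = 8 + \left(\frac{7}{8} + \frac{o}{8}\right) = \frac{71}{8} + \frac{o}{8}$)
$f{\left(H \right)} = 2 H$
$-12329 - f{\left(g{\left(q,-7 \right)} \right)} = -12329 - 2 \left(\frac{71}{8} + \frac{1}{8} \left(-7\right)\right) = -12329 - 2 \left(\frac{71}{8} - \frac{7}{8}\right) = -12329 - 2 \cdot 8 = -12329 - 16 = -12345$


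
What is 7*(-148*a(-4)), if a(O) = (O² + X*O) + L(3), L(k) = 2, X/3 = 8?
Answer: 80808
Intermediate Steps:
X = 24 (X = 3*8 = 24)
a(O) = 2 + O² + 24*O (a(O) = (O² + 24*O) + 2 = 2 + O² + 24*O)
7*(-148*a(-4)) = 7*(-148*(2 + (-4)² + 24*(-4))) = 7*(-148*(2 + 16 - 96)) = 7*(-148*(-78)) = 7*11544 = 80808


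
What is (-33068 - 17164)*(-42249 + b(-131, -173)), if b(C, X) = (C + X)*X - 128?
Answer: -513119880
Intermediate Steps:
b(C, X) = -128 + X*(C + X) (b(C, X) = X*(C + X) - 128 = -128 + X*(C + X))
(-33068 - 17164)*(-42249 + b(-131, -173)) = (-33068 - 17164)*(-42249 + (-128 + (-173)² - 131*(-173))) = -50232*(-42249 + (-128 + 29929 + 22663)) = -50232*(-42249 + 52464) = -50232*10215 = -513119880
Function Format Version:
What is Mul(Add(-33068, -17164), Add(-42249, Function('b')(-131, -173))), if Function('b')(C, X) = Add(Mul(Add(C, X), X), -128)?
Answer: -513119880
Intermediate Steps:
Function('b')(C, X) = Add(-128, Mul(X, Add(C, X))) (Function('b')(C, X) = Add(Mul(X, Add(C, X)), -128) = Add(-128, Mul(X, Add(C, X))))
Mul(Add(-33068, -17164), Add(-42249, Function('b')(-131, -173))) = Mul(Add(-33068, -17164), Add(-42249, Add(-128, Pow(-173, 2), Mul(-131, -173)))) = Mul(-50232, Add(-42249, Add(-128, 29929, 22663))) = Mul(-50232, Add(-42249, 52464)) = Mul(-50232, 10215) = -513119880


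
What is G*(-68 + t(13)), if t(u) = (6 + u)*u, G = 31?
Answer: 5549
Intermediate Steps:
t(u) = u*(6 + u)
G*(-68 + t(13)) = 31*(-68 + 13*(6 + 13)) = 31*(-68 + 13*19) = 31*(-68 + 247) = 31*179 = 5549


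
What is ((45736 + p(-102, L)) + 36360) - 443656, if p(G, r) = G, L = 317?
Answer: -361662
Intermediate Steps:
((45736 + p(-102, L)) + 36360) - 443656 = ((45736 - 102) + 36360) - 443656 = (45634 + 36360) - 443656 = 81994 - 443656 = -361662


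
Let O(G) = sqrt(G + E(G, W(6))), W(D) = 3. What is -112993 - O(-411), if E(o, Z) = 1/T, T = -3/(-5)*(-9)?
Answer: -112993 - I*sqrt(33306)/9 ≈ -1.1299e+5 - 20.278*I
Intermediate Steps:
T = -27/5 (T = -3*(-1/5)*(-9) = (3/5)*(-9) = -27/5 ≈ -5.4000)
E(o, Z) = -5/27 (E(o, Z) = 1/(-27/5) = -5/27)
O(G) = sqrt(-5/27 + G) (O(G) = sqrt(G - 5/27) = sqrt(-5/27 + G))
-112993 - O(-411) = -112993 - sqrt(-15 + 81*(-411))/9 = -112993 - sqrt(-15 - 33291)/9 = -112993 - sqrt(-33306)/9 = -112993 - I*sqrt(33306)/9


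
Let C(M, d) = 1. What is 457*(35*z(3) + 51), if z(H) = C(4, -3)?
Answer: 39302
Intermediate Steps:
z(H) = 1
457*(35*z(3) + 51) = 457*(35*1 + 51) = 457*(35 + 51) = 457*86 = 39302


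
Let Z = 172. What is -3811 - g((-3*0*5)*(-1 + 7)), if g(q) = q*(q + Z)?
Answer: -3811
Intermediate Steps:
g(q) = q*(172 + q) (g(q) = q*(q + 172) = q*(172 + q))
-3811 - g((-3*0*5)*(-1 + 7)) = -3811 - (-3*0*5)*(-1 + 7)*(172 + (-3*0*5)*(-1 + 7)) = -3811 - (0*5)*6*(172 + (0*5)*6) = -3811 - 0*6*(172 + 0*6) = -3811 - 0*(172 + 0) = -3811 - 0*172 = -3811 - 1*0 = -3811 + 0 = -3811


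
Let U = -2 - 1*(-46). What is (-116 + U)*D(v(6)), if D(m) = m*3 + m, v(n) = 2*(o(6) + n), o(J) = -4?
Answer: -1152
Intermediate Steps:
v(n) = -8 + 2*n (v(n) = 2*(-4 + n) = -8 + 2*n)
U = 44 (U = -2 + 46 = 44)
D(m) = 4*m (D(m) = 3*m + m = 4*m)
(-116 + U)*D(v(6)) = (-116 + 44)*(4*(-8 + 2*6)) = -288*(-8 + 12) = -288*4 = -72*16 = -1152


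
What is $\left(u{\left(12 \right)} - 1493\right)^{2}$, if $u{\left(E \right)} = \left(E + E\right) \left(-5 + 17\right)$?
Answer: $1452025$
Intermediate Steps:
$u{\left(E \right)} = 24 E$ ($u{\left(E \right)} = 2 E 12 = 24 E$)
$\left(u{\left(12 \right)} - 1493\right)^{2} = \left(24 \cdot 12 - 1493\right)^{2} = \left(288 - 1493\right)^{2} = \left(-1205\right)^{2} = 1452025$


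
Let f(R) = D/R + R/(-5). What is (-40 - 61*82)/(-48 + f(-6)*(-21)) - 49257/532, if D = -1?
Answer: -10956679/408044 ≈ -26.852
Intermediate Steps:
f(R) = -1/R - R/5 (f(R) = -1/R + R/(-5) = -1/R + R*(-⅕) = -1/R - R/5)
(-40 - 61*82)/(-48 + f(-6)*(-21)) - 49257/532 = (-40 - 61*82)/(-48 + (-1/(-6) - ⅕*(-6))*(-21)) - 49257/532 = (-40 - 5002)/(-48 + (-1*(-⅙) + 6/5)*(-21)) - 49257*1/532 = -5042/(-48 + (⅙ + 6/5)*(-21)) - 49257/532 = -5042/(-48 + (41/30)*(-21)) - 49257/532 = -5042/(-48 - 287/10) - 49257/532 = -5042/(-767/10) - 49257/532 = -5042*(-10/767) - 49257/532 = 50420/767 - 49257/532 = -10956679/408044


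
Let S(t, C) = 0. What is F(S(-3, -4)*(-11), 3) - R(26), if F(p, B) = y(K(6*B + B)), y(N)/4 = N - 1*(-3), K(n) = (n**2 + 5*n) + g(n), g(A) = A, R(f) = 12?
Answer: 2268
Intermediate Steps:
K(n) = n**2 + 6*n (K(n) = (n**2 + 5*n) + n = n**2 + 6*n)
y(N) = 12 + 4*N (y(N) = 4*(N - 1*(-3)) = 4*(N + 3) = 4*(3 + N) = 12 + 4*N)
F(p, B) = 12 + 28*B*(6 + 7*B) (F(p, B) = 12 + 4*((6*B + B)*(6 + (6*B + B))) = 12 + 4*((7*B)*(6 + 7*B)) = 12 + 4*(7*B*(6 + 7*B)) = 12 + 28*B*(6 + 7*B))
F(S(-3, -4)*(-11), 3) - R(26) = (12 + 168*3 + 196*3**2) - 1*12 = (12 + 504 + 196*9) - 12 = (12 + 504 + 1764) - 12 = 2280 - 12 = 2268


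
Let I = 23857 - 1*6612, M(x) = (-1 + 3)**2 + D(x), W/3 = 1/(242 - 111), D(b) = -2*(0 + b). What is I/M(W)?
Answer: 2259095/518 ≈ 4361.2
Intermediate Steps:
D(b) = -2*b
W = 3/131 (W = 3/(242 - 111) = 3/131 ≈ 0.022901)
M(x) = 4 - 2*x (M(x) = (-1 + 3)**2 - 2*x = 2**2 - 2*x = 4 - 2*x)
I = 17245 (I = 23857 - 6612 = 17245)
I/M(W) = 17245/(4 - 2*3/131) = 17245/(4 - 6/131) = 17245/(518/131) = 17245*(131/518) = 2259095/518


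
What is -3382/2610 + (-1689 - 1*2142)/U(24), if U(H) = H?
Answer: -1680013/10440 ≈ -160.92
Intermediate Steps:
-3382/2610 + (-1689 - 1*2142)/U(24) = -3382/2610 + (-1689 - 1*2142)/24 = -3382*1/2610 + (-1689 - 2142)*(1/24) = -1691/1305 - 3831*1/24 = -1691/1305 - 1277/8 = -1680013/10440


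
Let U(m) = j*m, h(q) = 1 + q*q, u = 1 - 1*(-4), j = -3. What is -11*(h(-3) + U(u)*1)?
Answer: 55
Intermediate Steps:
u = 5 (u = 1 + 4 = 5)
h(q) = 1 + q**2
U(m) = -3*m
-11*(h(-3) + U(u)*1) = -11*((1 + (-3)**2) - 3*5*1) = -11*((1 + 9) - 15*1) = -11*(10 - 15) = -11*(-5) = 55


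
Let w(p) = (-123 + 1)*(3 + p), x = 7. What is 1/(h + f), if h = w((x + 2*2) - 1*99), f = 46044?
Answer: 1/56414 ≈ 1.7726e-5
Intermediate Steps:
w(p) = -366 - 122*p (w(p) = -122*(3 + p) = -366 - 122*p)
h = 10370 (h = -366 - 122*((7 + 2*2) - 1*99) = -366 - 122*((7 + 4) - 99) = -366 - 122*(11 - 99) = -366 - 122*(-88) = -366 + 10736 = 10370)
1/(h + f) = 1/(10370 + 46044) = 1/56414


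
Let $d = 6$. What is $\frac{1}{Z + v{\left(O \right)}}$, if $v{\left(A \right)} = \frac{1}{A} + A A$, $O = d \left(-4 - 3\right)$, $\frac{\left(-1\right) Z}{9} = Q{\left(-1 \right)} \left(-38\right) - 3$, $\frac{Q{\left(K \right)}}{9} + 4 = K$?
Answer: $- \frac{42}{571159} \approx -7.3535 \cdot 10^{-5}$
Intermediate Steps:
$Q{\left(K \right)} = -36 + 9 K$
$Z = -15363$ ($Z = - 9 \left(\left(-36 + 9 \left(-1\right)\right) \left(-38\right) - 3\right) = - 9 \left(\left(-36 - 9\right) \left(-38\right) - 3\right) = - 9 \left(\left(-45\right) \left(-38\right) - 3\right) = - 9 \left(1710 - 3\right) = \left(-9\right) 1707 = -15363$)
$O = -42$ ($O = 6 \left(-4 - 3\right) = 6 \left(-7\right) = -42$)
$v{\left(A \right)} = \frac{1}{A} + A^{2}$
$\frac{1}{Z + v{\left(O \right)}} = \frac{1}{-15363 + \frac{1 + \left(-42\right)^{3}}{-42}} = \frac{1}{-15363 - \frac{1 - 74088}{42}} = \frac{1}{-15363 - - \frac{74087}{42}} = \frac{1}{-15363 + \frac{74087}{42}} = \frac{1}{- \frac{571159}{42}} = - \frac{42}{571159}$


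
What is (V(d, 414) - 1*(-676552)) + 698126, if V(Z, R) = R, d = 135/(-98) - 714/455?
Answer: 1375092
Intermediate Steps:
d = -18771/6370 (d = 135*(-1/98) - 714*1/455 = -135/98 - 102/65 = -18771/6370 ≈ -2.9468)
(V(d, 414) - 1*(-676552)) + 698126 = (414 - 1*(-676552)) + 698126 = (414 + 676552) + 698126 = 676966 + 698126 = 1375092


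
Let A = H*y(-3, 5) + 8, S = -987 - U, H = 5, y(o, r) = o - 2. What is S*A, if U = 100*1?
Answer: 18479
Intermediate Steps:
y(o, r) = -2 + o
U = 100
S = -1087 (S = -987 - 1*100 = -987 - 100 = -1087)
A = -17 (A = 5*(-2 - 3) + 8 = 5*(-5) + 8 = -25 + 8 = -17)
S*A = -1087*(-17) = 18479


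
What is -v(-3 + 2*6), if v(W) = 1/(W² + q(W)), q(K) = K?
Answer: -1/90 ≈ -0.011111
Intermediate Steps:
v(W) = 1/(W + W²) (v(W) = 1/(W² + W) = 1/(W + W²))
-v(-3 + 2*6) = -1/((-3 + 2*6)*(1 + (-3 + 2*6))) = -1/((-3 + 12)*(1 + (-3 + 12))) = -1/(9*(1 + 9)) = -1/(9*10) = -1*1/90 = -1/90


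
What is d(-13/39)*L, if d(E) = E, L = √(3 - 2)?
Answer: -⅓ ≈ -0.33333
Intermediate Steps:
L = 1 (L = √1 = 1)
d(-13/39)*L = -13/39*1 = -13*1/39*1 = -⅓*1 = -⅓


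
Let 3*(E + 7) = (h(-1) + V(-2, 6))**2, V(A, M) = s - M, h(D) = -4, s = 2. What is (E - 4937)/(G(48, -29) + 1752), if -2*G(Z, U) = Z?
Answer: -923/324 ≈ -2.8488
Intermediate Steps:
V(A, M) = 2 - M
G(Z, U) = -Z/2
E = 43/3 (E = -7 + (-4 + (2 - 1*6))**2/3 = -7 + (-4 + (2 - 6))**2/3 = -7 + (-4 - 4)**2/3 = -7 + (1/3)*(-8)**2 = -7 + (1/3)*64 = -7 + 64/3 = 43/3 ≈ 14.333)
(E - 4937)/(G(48, -29) + 1752) = (43/3 - 4937)/(-1/2*48 + 1752) = -14768/(3*(-24 + 1752)) = -14768/3/1728 = -14768/3*1/1728 = -923/324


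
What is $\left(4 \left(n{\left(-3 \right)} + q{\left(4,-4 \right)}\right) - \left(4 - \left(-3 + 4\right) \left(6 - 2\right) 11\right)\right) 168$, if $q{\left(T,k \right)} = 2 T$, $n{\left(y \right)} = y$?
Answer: $10080$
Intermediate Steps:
$\left(4 \left(n{\left(-3 \right)} + q{\left(4,-4 \right)}\right) - \left(4 - \left(-3 + 4\right) \left(6 - 2\right) 11\right)\right) 168 = \left(4 \left(-3 + 2 \cdot 4\right) - \left(4 - \left(-3 + 4\right) \left(6 - 2\right) 11\right)\right) 168 = \left(4 \left(-3 + 8\right) - \left(4 - 1 \cdot 4 \cdot 11\right)\right) 168 = \left(4 \cdot 5 + \left(-4 + 4 \cdot 11\right)\right) 168 = \left(20 + \left(-4 + 44\right)\right) 168 = \left(20 + 40\right) 168 = 60 \cdot 168 = 10080$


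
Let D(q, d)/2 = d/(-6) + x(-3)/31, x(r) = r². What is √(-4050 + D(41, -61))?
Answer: I*√34847565/93 ≈ 63.475*I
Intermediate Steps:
D(q, d) = 18/31 - d/3 (D(q, d) = 2*(d/(-6) + (-3)²/31) = 2*(d*(-⅙) + 9*(1/31)) = 2*(-d/6 + 9/31) = 2*(9/31 - d/6) = 18/31 - d/3)
√(-4050 + D(41, -61)) = √(-4050 + (18/31 - ⅓*(-61))) = √(-4050 + (18/31 + 61/3)) = √(-4050 + 1945/93) = √(-374705/93) = I*√34847565/93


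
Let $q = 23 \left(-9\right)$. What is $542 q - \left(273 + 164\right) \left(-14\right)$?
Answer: $-106076$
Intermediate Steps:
$q = -207$
$542 q - \left(273 + 164\right) \left(-14\right) = 542 \left(-207\right) - \left(273 + 164\right) \left(-14\right) = -112194 - 437 \left(-14\right) = -112194 - -6118 = -112194 + 6118 = -106076$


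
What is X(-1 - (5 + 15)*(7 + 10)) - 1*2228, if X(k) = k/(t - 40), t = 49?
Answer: -20393/9 ≈ -2265.9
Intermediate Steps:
X(k) = k/9 (X(k) = k/(49 - 40) = k/9)
X(-1 - (5 + 15)*(7 + 10)) - 1*2228 = (-1 - (5 + 15)*(7 + 10))/9 - 1*2228 = (-1 - 20*17)/9 - 2228 = (-1 - 1*340)/9 - 2228 = (-1 - 340)/9 - 2228 = (⅑)*(-341) - 2228 = -341/9 - 2228 = -20393/9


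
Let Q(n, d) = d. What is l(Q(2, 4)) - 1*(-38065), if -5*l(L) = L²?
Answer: 190309/5 ≈ 38062.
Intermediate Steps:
l(L) = -L²/5
l(Q(2, 4)) - 1*(-38065) = -⅕*4² - 1*(-38065) = -⅕*16 + 38065 = -16/5 + 38065 = 190309/5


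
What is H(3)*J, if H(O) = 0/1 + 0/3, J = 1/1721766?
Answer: 0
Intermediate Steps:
J = 1/1721766 ≈ 5.8080e-7
H(O) = 0 (H(O) = 0*1 + 0*(⅓) = 0 + 0 = 0)
H(3)*J = 0*(1/1721766) = 0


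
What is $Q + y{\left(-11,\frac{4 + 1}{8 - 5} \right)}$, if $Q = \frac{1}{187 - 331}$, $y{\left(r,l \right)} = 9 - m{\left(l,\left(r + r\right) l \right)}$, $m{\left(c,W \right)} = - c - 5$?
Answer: $\frac{2255}{144} \approx 15.66$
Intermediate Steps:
$m{\left(c,W \right)} = -5 - c$
$y{\left(r,l \right)} = 14 + l$ ($y{\left(r,l \right)} = 9 - \left(-5 - l\right) = 9 + \left(5 + l\right) = 14 + l$)
$Q = - \frac{1}{144}$ ($Q = \frac{1}{-144} = - \frac{1}{144} \approx -0.0069444$)
$Q + y{\left(-11,\frac{4 + 1}{8 - 5} \right)} = - \frac{1}{144} + \left(14 + \frac{4 + 1}{8 - 5}\right) = - \frac{1}{144} + \left(14 + \frac{5}{3}\right) = - \frac{1}{144} + \frac{47}{3} = \frac{2255}{144}$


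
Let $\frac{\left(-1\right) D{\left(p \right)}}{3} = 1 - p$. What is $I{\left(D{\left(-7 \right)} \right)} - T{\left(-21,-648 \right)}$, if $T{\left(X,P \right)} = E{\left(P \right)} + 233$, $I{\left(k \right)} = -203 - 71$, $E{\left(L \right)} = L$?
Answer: $141$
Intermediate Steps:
$D{\left(p \right)} = -3 + 3 p$ ($D{\left(p \right)} = - 3 \left(1 - p\right) = -3 + 3 p$)
$I{\left(k \right)} = -274$ ($I{\left(k \right)} = -203 - 71 = -274$)
$T{\left(X,P \right)} = 233 + P$ ($T{\left(X,P \right)} = P + 233 = 233 + P$)
$I{\left(D{\left(-7 \right)} \right)} - T{\left(-21,-648 \right)} = -274 - \left(233 - 648\right) = -274 - -415 = -274 + 415 = 141$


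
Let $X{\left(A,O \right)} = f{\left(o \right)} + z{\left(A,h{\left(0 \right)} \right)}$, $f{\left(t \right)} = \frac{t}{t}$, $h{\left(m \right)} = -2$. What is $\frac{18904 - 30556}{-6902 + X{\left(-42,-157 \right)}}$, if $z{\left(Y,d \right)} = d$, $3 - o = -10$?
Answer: $\frac{3884}{2301} \approx 1.688$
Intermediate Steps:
$o = 13$ ($o = 3 - -10 = 3 + 10 = 13$)
$f{\left(t \right)} = 1$
$X{\left(A,O \right)} = -1$ ($X{\left(A,O \right)} = 1 - 2 = -1$)
$\frac{18904 - 30556}{-6902 + X{\left(-42,-157 \right)}} = \frac{18904 - 30556}{-6902 - 1} = - \frac{11652}{-6903} = \left(-11652\right) \left(- \frac{1}{6903}\right) = \frac{3884}{2301}$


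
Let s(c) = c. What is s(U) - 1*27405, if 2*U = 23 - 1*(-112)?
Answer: -54675/2 ≈ -27338.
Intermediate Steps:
U = 135/2 (U = (23 - 1*(-112))/2 = (23 + 112)/2 = (1/2)*135 = 135/2 ≈ 67.500)
s(U) - 1*27405 = 135/2 - 1*27405 = 135/2 - 27405 = -54675/2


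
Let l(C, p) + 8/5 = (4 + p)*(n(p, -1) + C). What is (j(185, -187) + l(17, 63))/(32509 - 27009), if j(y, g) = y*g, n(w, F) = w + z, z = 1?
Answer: -36462/6875 ≈ -5.3036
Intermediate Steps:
n(w, F) = 1 + w (n(w, F) = w + 1 = 1 + w)
j(y, g) = g*y
l(C, p) = -8/5 + (4 + p)*(1 + C + p) (l(C, p) = -8/5 + (4 + p)*((1 + p) + C) = -8/5 + (4 + p)*(1 + C + p))
(j(185, -187) + l(17, 63))/(32509 - 27009) = (-187*185 + (12/5 + 63**2 + 4*17 + 5*63 + 17*63))/(32509 - 27009) = (-34595 + (12/5 + 3969 + 68 + 315 + 1071))/5500 = (-34595 + 27127/5)*(1/5500) = -145848/5*1/5500 = -36462/6875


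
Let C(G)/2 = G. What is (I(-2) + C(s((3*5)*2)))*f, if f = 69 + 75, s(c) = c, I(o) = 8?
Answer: 9792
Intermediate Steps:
C(G) = 2*G
f = 144
(I(-2) + C(s((3*5)*2)))*f = (8 + 2*((3*5)*2))*144 = (8 + 2*(15*2))*144 = (8 + 2*30)*144 = (8 + 60)*144 = 68*144 = 9792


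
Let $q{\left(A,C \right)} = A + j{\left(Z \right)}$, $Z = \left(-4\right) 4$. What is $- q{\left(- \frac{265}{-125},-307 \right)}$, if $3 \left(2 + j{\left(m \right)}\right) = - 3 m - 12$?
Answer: $- \frac{303}{25} \approx -12.12$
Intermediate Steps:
$Z = -16$
$j{\left(m \right)} = -6 - m$ ($j{\left(m \right)} = -2 + \frac{- 3 m - 12}{3} = -2 + \frac{-12 - 3 m}{3} = -2 - \left(4 + m\right) = -6 - m$)
$q{\left(A,C \right)} = 10 + A$ ($q{\left(A,C \right)} = A - -10 = A + \left(-6 + 16\right) = A + 10 = 10 + A$)
$- q{\left(- \frac{265}{-125},-307 \right)} = - (10 - \frac{265}{-125}) = - (10 - - \frac{53}{25}) = - (10 + \frac{53}{25}) = \left(-1\right) \frac{303}{25} = - \frac{303}{25}$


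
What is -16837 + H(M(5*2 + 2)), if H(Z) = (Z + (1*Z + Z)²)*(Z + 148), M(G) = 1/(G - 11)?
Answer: -16092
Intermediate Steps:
M(G) = 1/(-11 + G)
H(Z) = (148 + Z)*(Z + 4*Z²) (H(Z) = (Z + (Z + Z)²)*(148 + Z) = (Z + (2*Z)²)*(148 + Z) = (Z + 4*Z²)*(148 + Z) = (148 + Z)*(Z + 4*Z²))
-16837 + H(M(5*2 + 2)) = -16837 + (148 + 4*(1/(-11 + (5*2 + 2)))² + 593/(-11 + (5*2 + 2)))/(-11 + (5*2 + 2)) = -16837 + (148 + 4*(1/(-11 + (10 + 2)))² + 593/(-11 + (10 + 2)))/(-11 + (10 + 2)) = -16837 + (148 + 4*(1/(-11 + 12))² + 593/(-11 + 12))/(-11 + 12) = -16837 + (148 + 4*(1/1)² + 593/1)/1 = -16837 + 1*(148 + 4*1² + 593*1) = -16837 + 1*(148 + 4*1 + 593) = -16837 + 1*(148 + 4 + 593) = -16837 + 1*745 = -16837 + 745 = -16092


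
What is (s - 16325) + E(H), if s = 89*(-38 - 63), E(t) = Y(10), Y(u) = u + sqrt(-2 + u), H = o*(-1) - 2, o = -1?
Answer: -25304 + 2*sqrt(2) ≈ -25301.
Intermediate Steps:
H = -1 (H = -1*(-1) - 2 = 1 - 2 = -1)
E(t) = 10 + 2*sqrt(2) (E(t) = 10 + sqrt(-2 + 10) = 10 + sqrt(8) = 10 + 2*sqrt(2))
s = -8989 (s = 89*(-101) = -8989)
(s - 16325) + E(H) = (-8989 - 16325) + (10 + 2*sqrt(2)) = -25314 + (10 + 2*sqrt(2)) = -25304 + 2*sqrt(2)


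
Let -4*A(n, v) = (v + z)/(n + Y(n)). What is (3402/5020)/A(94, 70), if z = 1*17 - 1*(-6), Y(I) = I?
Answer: -213192/38905 ≈ -5.4798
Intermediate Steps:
z = 23 (z = 17 + 6 = 23)
A(n, v) = -(23 + v)/(8*n) (A(n, v) = -(v + 23)/(4*(n + n)) = -(23 + v)/(4*(2*n)) = -(23 + v)*1/(2*n)/4 = -(23 + v)/(8*n))
(3402/5020)/A(94, 70) = (3402/5020)/(((⅛)*(-23 - 1*70)/94)) = (3402*(1/5020))/(((⅛)*(1/94)*(-23 - 70))) = 1701/(2510*(((⅛)*(1/94)*(-93)))) = 1701/(2510*(-93/752)) = (1701/2510)*(-752/93) = -213192/38905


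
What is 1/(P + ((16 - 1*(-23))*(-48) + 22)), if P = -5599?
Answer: -1/7449 ≈ -0.00013425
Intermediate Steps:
1/(P + ((16 - 1*(-23))*(-48) + 22)) = 1/(-5599 + ((16 - 1*(-23))*(-48) + 22)) = 1/(-5599 + ((16 + 23)*(-48) + 22)) = 1/(-5599 + (39*(-48) + 22)) = 1/(-5599 + (-1872 + 22)) = 1/(-5599 - 1850) = 1/(-7449) = -1/7449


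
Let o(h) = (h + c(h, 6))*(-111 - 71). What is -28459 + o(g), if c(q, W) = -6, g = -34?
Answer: -21179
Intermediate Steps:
o(h) = 1092 - 182*h (o(h) = (h - 6)*(-111 - 71) = (-6 + h)*(-182) = 1092 - 182*h)
-28459 + o(g) = -28459 + (1092 - 182*(-34)) = -28459 + (1092 + 6188) = -28459 + 7280 = -21179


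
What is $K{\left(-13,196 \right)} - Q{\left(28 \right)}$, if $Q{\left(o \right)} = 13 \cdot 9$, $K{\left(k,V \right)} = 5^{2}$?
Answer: $-92$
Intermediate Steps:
$K{\left(k,V \right)} = 25$
$Q{\left(o \right)} = 117$
$K{\left(-13,196 \right)} - Q{\left(28 \right)} = 25 - 117 = -92$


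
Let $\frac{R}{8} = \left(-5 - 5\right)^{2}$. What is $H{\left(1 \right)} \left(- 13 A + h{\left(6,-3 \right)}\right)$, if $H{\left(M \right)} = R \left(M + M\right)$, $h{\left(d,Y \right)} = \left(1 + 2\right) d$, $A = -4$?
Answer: $112000$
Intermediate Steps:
$R = 800$ ($R = 8 \left(-5 - 5\right)^{2} = 8 \left(-10\right)^{2} = 8 \cdot 100 = 800$)
$h{\left(d,Y \right)} = 3 d$
$H{\left(M \right)} = 1600 M$ ($H{\left(M \right)} = 800 \left(M + M\right) = 800 \cdot 2 M = 1600 M$)
$H{\left(1 \right)} \left(- 13 A + h{\left(6,-3 \right)}\right) = 1600 \cdot 1 \left(\left(-13\right) \left(-4\right) + 3 \cdot 6\right) = 1600 \left(52 + 18\right) = 1600 \cdot 70 = 112000$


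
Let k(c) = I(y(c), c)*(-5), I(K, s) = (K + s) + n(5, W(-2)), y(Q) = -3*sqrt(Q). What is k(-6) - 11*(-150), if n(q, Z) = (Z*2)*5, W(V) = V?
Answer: 1780 + 15*I*sqrt(6) ≈ 1780.0 + 36.742*I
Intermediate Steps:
n(q, Z) = 10*Z (n(q, Z) = (2*Z)*5 = 10*Z)
I(K, s) = -20 + K + s (I(K, s) = (K + s) + 10*(-2) = (K + s) - 20 = -20 + K + s)
k(c) = 100 - 5*c + 15*sqrt(c) (k(c) = (-20 - 3*sqrt(c) + c)*(-5) = (-20 + c - 3*sqrt(c))*(-5) = 100 - 5*c + 15*sqrt(c))
k(-6) - 11*(-150) = (100 - 5*(-6) + 15*sqrt(-6)) - 11*(-150) = (100 + 30 + 15*(I*sqrt(6))) + 1650 = (100 + 30 + 15*I*sqrt(6)) + 1650 = (130 + 15*I*sqrt(6)) + 1650 = 1780 + 15*I*sqrt(6)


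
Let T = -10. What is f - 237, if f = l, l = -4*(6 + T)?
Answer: -221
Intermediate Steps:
l = 16 (l = -4*(6 - 10) = -4*(-4) = 16)
f = 16
f - 237 = 16 - 237 = -221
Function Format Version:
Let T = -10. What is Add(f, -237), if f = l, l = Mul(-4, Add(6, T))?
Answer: -221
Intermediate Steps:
l = 16 (l = Mul(-4, Add(6, -10)) = Mul(-4, -4) = 16)
f = 16
Add(f, -237) = Add(16, -237) = -221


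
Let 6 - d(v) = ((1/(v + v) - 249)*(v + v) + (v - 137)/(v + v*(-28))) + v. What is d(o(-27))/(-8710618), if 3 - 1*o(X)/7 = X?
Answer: -591806323/49389204060 ≈ -0.011983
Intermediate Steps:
o(X) = 21 - 7*X
d(v) = 6 - v - 2*v*(-249 + 1/(2*v)) + (-137 + v)/(27*v) (d(v) = 6 - (((1/(v + v) - 249)*(v + v) + (v - 137)/(v + v*(-28))) + v) = 6 - (((1/(2*v) - 249)*(2*v) + (-137 + v)/(v - 28*v)) + v) = 6 - (((1/(2*v) - 249)*(2*v) + (-137 + v)/((-27*v))) + v) = 6 - (((-249 + 1/(2*v))*(2*v) + (-137 + v)*(-1/(27*v))) + v) = 6 - ((2*v*(-249 + 1/(2*v)) - (-137 + v)/(27*v)) + v) = 6 - (v + 2*v*(-249 + 1/(2*v)) - (-137 + v)/(27*v)) = 6 + (-v - 2*v*(-249 + 1/(2*v)) + (-137 + v)/(27*v)) = 6 - v - 2*v*(-249 + 1/(2*v)) + (-137 + v)/(27*v))
d(o(-27))/(-8710618) = ((-137 + (21 - 7*(-27))*(136 + 13419*(21 - 7*(-27))))/(27*(21 - 7*(-27))))/(-8710618) = ((-137 + (21 + 189)*(136 + 13419*(21 + 189)))/(27*(21 + 189)))*(-1/8710618) = ((1/27)*(-137 + 210*(136 + 13419*210))/210)*(-1/8710618) = ((1/27)*(1/210)*(-137 + 210*(136 + 2817990)))*(-1/8710618) = ((1/27)*(1/210)*(-137 + 210*2818126))*(-1/8710618) = ((1/27)*(1/210)*(-137 + 591806460))*(-1/8710618) = ((1/27)*(1/210)*591806323)*(-1/8710618) = (591806323/5670)*(-1/8710618) = -591806323/49389204060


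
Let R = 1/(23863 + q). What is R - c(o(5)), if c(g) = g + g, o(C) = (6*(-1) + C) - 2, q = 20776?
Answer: 267835/44639 ≈ 6.0000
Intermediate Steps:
o(C) = -8 + C (o(C) = (-6 + C) - 2 = -8 + C)
c(g) = 2*g
R = 1/44639 (R = 1/(23863 + 20776) = 1/44639 ≈ 2.2402e-5)
R - c(o(5)) = 1/44639 - 2*(-8 + 5) = 1/44639 - 2*(-3) = 1/44639 - 1*(-6) = 1/44639 + 6 = 267835/44639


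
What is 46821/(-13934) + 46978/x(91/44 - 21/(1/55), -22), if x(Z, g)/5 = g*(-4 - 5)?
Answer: 304119331/6897330 ≈ 44.092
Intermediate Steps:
x(Z, g) = -45*g (x(Z, g) = 5*(g*(-4 - 5)) = 5*(g*(-9)) = 5*(-9*g) = -45*g)
46821/(-13934) + 46978/x(91/44 - 21/(1/55), -22) = 46821/(-13934) + 46978/((-45*(-22))) = 46821*(-1/13934) + 46978/990 = -46821/13934 + 46978*(1/990) = -46821/13934 + 23489/495 = 304119331/6897330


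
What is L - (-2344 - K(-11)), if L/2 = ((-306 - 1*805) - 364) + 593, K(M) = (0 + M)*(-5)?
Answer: 635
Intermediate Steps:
K(M) = -5*M (K(M) = M*(-5) = -5*M)
L = -1764 (L = 2*(((-306 - 1*805) - 364) + 593) = 2*(((-306 - 805) - 364) + 593) = 2*((-1111 - 364) + 593) = 2*(-1475 + 593) = 2*(-882) = -1764)
L - (-2344 - K(-11)) = -1764 - (-2344 - (-5)*(-11)) = -1764 - (-2344 - 1*55) = -1764 - (-2344 - 55) = -1764 - 1*(-2399) = -1764 + 2399 = 635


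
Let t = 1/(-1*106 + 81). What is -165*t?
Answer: 33/5 ≈ 6.6000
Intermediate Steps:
t = -1/25 (t = 1/(-106 + 81) = 1/(-25) = -1/25 ≈ -0.040000)
-165*t = -165*(-1/25) = 33/5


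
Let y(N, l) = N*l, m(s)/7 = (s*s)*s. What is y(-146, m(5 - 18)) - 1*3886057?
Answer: -1640723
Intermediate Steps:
m(s) = 7*s**3 (m(s) = 7*((s*s)*s) = 7*(s**2*s) = 7*s**3)
y(-146, m(5 - 18)) - 1*3886057 = -1022*(5 - 18)**3 - 1*3886057 = -1022*(-13)**3 - 3886057 = -1022*(-2197) - 3886057 = -146*(-15379) - 3886057 = 2245334 - 3886057 = -1640723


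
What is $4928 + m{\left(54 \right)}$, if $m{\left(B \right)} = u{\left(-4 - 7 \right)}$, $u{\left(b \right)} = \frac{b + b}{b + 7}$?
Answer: $\frac{9867}{2} \approx 4933.5$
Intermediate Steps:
$u{\left(b \right)} = \frac{2 b}{7 + b}$
$m{\left(B \right)} = \frac{11}{2}$ ($m{\left(B \right)} = \frac{2 \left(-4 - 7\right)}{7 - 11} = 2 \left(-11\right) \frac{1}{7 - 11} = 2 \left(-11\right) \frac{1}{-4} = 2 \left(-11\right) \left(- \frac{1}{4}\right) = \frac{11}{2}$)
$4928 + m{\left(54 \right)} = 4928 + \frac{11}{2} = \frac{9867}{2}$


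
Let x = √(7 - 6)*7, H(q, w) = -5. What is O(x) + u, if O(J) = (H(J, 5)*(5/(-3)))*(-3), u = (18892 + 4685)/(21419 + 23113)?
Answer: -363241/14844 ≈ -24.471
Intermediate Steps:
u = 7859/14844 (u = 23577/44532 = 23577*(1/44532) = 7859/14844 ≈ 0.52944)
x = 7 (x = √1*7 = 1*7 = 7)
O(J) = -25 (O(J) = -25/(-3)*(-3) = -25*(-1)/3*(-3) = -5*(-5/3)*(-3) = (25/3)*(-3) = -25)
O(x) + u = -25 + 7859/14844 = -363241/14844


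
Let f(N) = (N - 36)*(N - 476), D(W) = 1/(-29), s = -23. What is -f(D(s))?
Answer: -14426225/841 ≈ -17154.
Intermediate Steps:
D(W) = -1/29
f(N) = (-476 + N)*(-36 + N) (f(N) = (-36 + N)*(-476 + N) = (-476 + N)*(-36 + N))
-f(D(s)) = -(17136 + (-1/29)² - 512*(-1/29)) = -(17136 + 1/841 + 512/29) = -1*14426225/841 = -14426225/841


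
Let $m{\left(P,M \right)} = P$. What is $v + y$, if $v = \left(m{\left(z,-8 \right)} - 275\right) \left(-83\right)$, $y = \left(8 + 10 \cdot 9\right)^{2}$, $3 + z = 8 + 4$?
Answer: $31682$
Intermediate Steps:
$z = 9$ ($z = -3 + \left(8 + 4\right) = -3 + 12 = 9$)
$y = 9604$ ($y = \left(8 + 90\right)^{2} = 98^{2} = 9604$)
$v = 22078$ ($v = \left(9 - 275\right) \left(-83\right) = \left(-266\right) \left(-83\right) = 22078$)
$v + y = 22078 + 9604 = 31682$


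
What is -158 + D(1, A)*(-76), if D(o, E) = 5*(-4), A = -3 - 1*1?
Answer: 1362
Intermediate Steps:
A = -4 (A = -3 - 1 = -4)
D(o, E) = -20
-158 + D(1, A)*(-76) = -158 - 20*(-76) = -158 + 1520 = 1362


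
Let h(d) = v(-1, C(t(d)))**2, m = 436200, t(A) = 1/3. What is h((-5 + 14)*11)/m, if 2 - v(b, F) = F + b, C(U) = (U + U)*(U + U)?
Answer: 529/35332200 ≈ 1.4972e-5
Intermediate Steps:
t(A) = 1/3 (t(A) = 1*(1/3) = 1/3)
C(U) = 4*U**2 (C(U) = (2*U)*(2*U) = 4*U**2)
v(b, F) = 2 - F - b (v(b, F) = 2 - (F + b) = 2 + (-F - b) = 2 - F - b)
h(d) = 529/81 (h(d) = (2 - 4*(1/3)**2 - 1*(-1))**2 = (2 - 4/9 + 1)**2 = (23/9)**2 = 529/81)
h((-5 + 14)*11)/m = (529/81)/436200 = (529/81)*(1/436200) = 529/35332200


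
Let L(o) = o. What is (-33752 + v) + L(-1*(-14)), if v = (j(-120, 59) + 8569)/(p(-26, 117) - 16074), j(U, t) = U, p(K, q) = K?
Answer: -77598607/2300 ≈ -33739.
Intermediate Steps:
v = -1207/2300 (v = (-120 + 8569)/(-26 - 16074) = 8449/(-16100) = 8449*(-1/16100) = -1207/2300 ≈ -0.52478)
(-33752 + v) + L(-1*(-14)) = (-33752 - 1207/2300) - 1*(-14) = -77630807/2300 + 14 = -77598607/2300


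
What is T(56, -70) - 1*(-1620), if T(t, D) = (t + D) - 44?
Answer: 1562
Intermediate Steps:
T(t, D) = -44 + D + t (T(t, D) = (D + t) - 44 = -44 + D + t)
T(56, -70) - 1*(-1620) = (-44 - 70 + 56) - 1*(-1620) = -58 + 1620 = 1562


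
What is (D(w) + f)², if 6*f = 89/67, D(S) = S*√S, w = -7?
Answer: (89 - 2814*I*√7)²/161604 ≈ -342.95 - 8.2005*I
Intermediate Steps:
D(S) = S^(3/2)
f = 89/402 (f = (89/67)/6 = (89*(1/67))/6 = (⅙)*(89/67) = 89/402 ≈ 0.22139)
(D(w) + f)² = ((-7)^(3/2) + 89/402)² = (-7*I*√7 + 89/402)² = (89/402 - 7*I*√7)²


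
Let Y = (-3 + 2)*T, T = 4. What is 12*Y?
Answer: -48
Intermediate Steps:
Y = -4 (Y = (-3 + 2)*4 = -1*4 = -4)
12*Y = 12*(-4) = -48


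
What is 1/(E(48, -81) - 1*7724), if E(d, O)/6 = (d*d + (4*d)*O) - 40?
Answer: -1/87452 ≈ -1.1435e-5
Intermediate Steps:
E(d, O) = -240 + 6*d**2 + 24*O*d (E(d, O) = 6*((d*d + (4*d)*O) - 40) = 6*((d**2 + 4*O*d) - 40) = 6*(-40 + d**2 + 4*O*d) = -240 + 6*d**2 + 24*O*d)
1/(E(48, -81) - 1*7724) = 1/((-240 + 6*48**2 + 24*(-81)*48) - 1*7724) = 1/((-240 + 6*2304 - 93312) - 7724) = 1/((-240 + 13824 - 93312) - 7724) = 1/(-79728 - 7724) = 1/(-87452) = -1/87452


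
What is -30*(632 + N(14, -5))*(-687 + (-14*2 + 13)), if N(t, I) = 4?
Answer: 13394160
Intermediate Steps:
-30*(632 + N(14, -5))*(-687 + (-14*2 + 13)) = -30*(632 + 4)*(-687 + (-14*2 + 13)) = -19080*(-687 + (-28 + 13)) = -19080*(-687 - 15) = -19080*(-702) = -30*(-446472) = 13394160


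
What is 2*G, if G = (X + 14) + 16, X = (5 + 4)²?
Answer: 222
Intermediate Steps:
X = 81 (X = 9² = 81)
G = 111 (G = (81 + 14) + 16 = 95 + 16 = 111)
2*G = 2*111 = 222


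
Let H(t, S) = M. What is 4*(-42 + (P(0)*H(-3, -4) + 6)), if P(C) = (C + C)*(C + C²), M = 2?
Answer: -144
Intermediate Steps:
H(t, S) = 2
P(C) = 2*C*(C + C²) (P(C) = (2*C)*(C + C²) = 2*C*(C + C²))
4*(-42 + (P(0)*H(-3, -4) + 6)) = 4*(-42 + ((2*0²*(1 + 0))*2 + 6)) = 4*(-42 + ((2*0*1)*2 + 6)) = 4*(-42 + (0*2 + 6)) = 4*(-42 + (0 + 6)) = 4*(-42 + 6) = 4*(-36) = -144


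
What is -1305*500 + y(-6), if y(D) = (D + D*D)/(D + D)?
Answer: -1305005/2 ≈ -6.5250e+5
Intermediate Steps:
y(D) = (D + D**2)/(2*D) (y(D) = (D + D**2)/((2*D)) = (D + D**2)*(1/(2*D)) = (D + D**2)/(2*D))
-1305*500 + y(-6) = -1305*500 + (1/2 + (1/2)*(-6)) = -652500 + (1/2 - 3) = -652500 - 5/2 = -1305005/2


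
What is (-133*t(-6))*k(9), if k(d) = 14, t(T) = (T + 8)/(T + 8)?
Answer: -1862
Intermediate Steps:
t(T) = 1 (t(T) = (8 + T)/(8 + T) = 1)
(-133*t(-6))*k(9) = -133*1*14 = -133*14 = -1862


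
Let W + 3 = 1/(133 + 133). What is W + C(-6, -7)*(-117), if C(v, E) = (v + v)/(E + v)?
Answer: -29525/266 ≈ -111.00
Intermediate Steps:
W = -797/266 (W = -3 + 1/(133 + 133) = -3 + 1/266 = -797/266 ≈ -2.9962)
C(v, E) = 2*v/(E + v) (C(v, E) = (2*v)/(E + v) = 2*v/(E + v))
W + C(-6, -7)*(-117) = -797/266 + (2*(-6)/(-7 - 6))*(-117) = -797/266 + (2*(-6)/(-13))*(-117) = -797/266 + (2*(-6)*(-1/13))*(-117) = -797/266 + (12/13)*(-117) = -797/266 - 108 = -29525/266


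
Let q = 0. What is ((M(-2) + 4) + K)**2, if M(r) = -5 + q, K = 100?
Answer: 9801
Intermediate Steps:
M(r) = -5 (M(r) = -5 + 0 = -5)
((M(-2) + 4) + K)**2 = ((-5 + 4) + 100)**2 = (-1 + 100)**2 = 99**2 = 9801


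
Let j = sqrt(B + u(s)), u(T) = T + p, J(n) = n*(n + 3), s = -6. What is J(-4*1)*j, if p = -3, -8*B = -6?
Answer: 2*I*sqrt(33) ≈ 11.489*I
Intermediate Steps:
B = 3/4 (B = -1/8*(-6) = 3/4 ≈ 0.75000)
J(n) = n*(3 + n)
u(T) = -3 + T (u(T) = T - 3 = -3 + T)
j = I*sqrt(33)/2 (j = sqrt(3/4 + (-3 - 6)) = sqrt(3/4 - 9) = sqrt(-33/4) = I*sqrt(33)/2 ≈ 2.8723*I)
J(-4*1)*j = ((-4*1)*(3 - 4*1))*(I*sqrt(33)/2) = (-4*(3 - 4))*(I*sqrt(33)/2) = (-4*(-1))*(I*sqrt(33)/2) = 4*(I*sqrt(33)/2) = 2*I*sqrt(33)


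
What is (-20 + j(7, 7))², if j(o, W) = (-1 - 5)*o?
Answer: 3844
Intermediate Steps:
j(o, W) = -6*o
(-20 + j(7, 7))² = (-20 - 6*7)² = (-20 - 42)² = (-62)² = 3844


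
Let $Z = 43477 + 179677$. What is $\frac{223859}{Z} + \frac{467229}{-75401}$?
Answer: $- \frac{87384827807}{16826034754} \approx -5.1934$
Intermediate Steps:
$Z = 223154$
$\frac{223859}{Z} + \frac{467229}{-75401} = \frac{223859}{223154} + \frac{467229}{-75401} = 223859 \cdot \frac{1}{223154} + 467229 \left(- \frac{1}{75401}\right) = \frac{223859}{223154} - \frac{467229}{75401} = - \frac{87384827807}{16826034754}$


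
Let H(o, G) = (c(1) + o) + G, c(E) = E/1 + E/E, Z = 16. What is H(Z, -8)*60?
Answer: 600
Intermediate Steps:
c(E) = 1 + E (c(E) = E*1 + 1 = E + 1 = 1 + E)
H(o, G) = 2 + G + o (H(o, G) = ((1 + 1) + o) + G = (2 + o) + G = 2 + G + o)
H(Z, -8)*60 = (2 - 8 + 16)*60 = 10*60 = 600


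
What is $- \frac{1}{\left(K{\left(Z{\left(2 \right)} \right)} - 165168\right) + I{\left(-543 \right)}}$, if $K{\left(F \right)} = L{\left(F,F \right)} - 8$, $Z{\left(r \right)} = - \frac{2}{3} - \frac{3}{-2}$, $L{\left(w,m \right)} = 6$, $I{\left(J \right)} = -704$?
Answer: $\frac{1}{165874} \approx 6.0287 \cdot 10^{-6}$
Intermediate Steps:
$Z{\left(r \right)} = \frac{5}{6}$ ($Z{\left(r \right)} = \left(-2\right) \frac{1}{3} - - \frac{3}{2} = - \frac{2}{3} + \frac{3}{2} = \frac{5}{6}$)
$K{\left(F \right)} = -2$ ($K{\left(F \right)} = 6 - 8 = -2$)
$- \frac{1}{\left(K{\left(Z{\left(2 \right)} \right)} - 165168\right) + I{\left(-543 \right)}} = - \frac{1}{\left(-2 - 165168\right) - 704} = - \frac{1}{-165170 - 704} = - \frac{1}{-165874} = \left(-1\right) \left(- \frac{1}{165874}\right) = \frac{1}{165874}$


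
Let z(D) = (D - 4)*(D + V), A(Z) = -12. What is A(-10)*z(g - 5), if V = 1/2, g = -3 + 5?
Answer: -210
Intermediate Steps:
g = 2
V = ½ ≈ 0.50000
z(D) = (½ + D)*(-4 + D) (z(D) = (D - 4)*(D + ½) = (-4 + D)*(½ + D) = (½ + D)*(-4 + D))
A(-10)*z(g - 5) = -12*(-2 + (2 - 5)² - 7*(2 - 5)/2) = -12*(-2 + (-3)² - 7/2*(-3)) = -12*(-2 + 9 + 21/2) = -12*35/2 = -210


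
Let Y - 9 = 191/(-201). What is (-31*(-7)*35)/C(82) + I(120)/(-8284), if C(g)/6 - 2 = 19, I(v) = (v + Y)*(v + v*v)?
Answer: -410022295/2497626 ≈ -164.16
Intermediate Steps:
Y = 1618/201 (Y = 9 + 191/(-201) = 9 + 191*(-1/201) = 9 - 191/201 = 1618/201 ≈ 8.0497)
I(v) = (1618/201 + v)*(v + v²) (I(v) = (v + 1618/201)*(v + v*v) = (1618/201 + v)*(v + v²))
C(g) = 126 (C(g) = 12 + 6*19 = 12 + 114 = 126)
(-31*(-7)*35)/C(82) + I(120)/(-8284) = (-31*(-7)*35)/126 + ((1/201)*120*(1618 + 201*120² + 1819*120))/(-8284) = (217*35)*(1/126) + ((1/201)*120*(1618 + 201*14400 + 218280))*(-1/8284) = 7595*(1/126) + ((1/201)*120*(1618 + 2894400 + 218280))*(-1/8284) = 1085/18 + ((1/201)*120*3114298)*(-1/8284) = 1085/18 + (124571920/67)*(-1/8284) = 1085/18 - 31142980/138757 = -410022295/2497626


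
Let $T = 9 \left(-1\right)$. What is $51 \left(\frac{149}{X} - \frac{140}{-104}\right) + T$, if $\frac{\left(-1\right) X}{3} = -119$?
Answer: $\frac{14731}{182} \approx 80.94$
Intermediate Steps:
$T = -9$
$X = 357$ ($X = \left(-3\right) \left(-119\right) = 357$)
$51 \left(\frac{149}{X} - \frac{140}{-104}\right) + T = 51 \left(\frac{149}{357} - \frac{140}{-104}\right) - 9 = 51 \left(149 \cdot \frac{1}{357} - - \frac{35}{26}\right) - 9 = 51 \left(\frac{149}{357} + \frac{35}{26}\right) - 9 = 51 \cdot \frac{16369}{9282} - 9 = \frac{16369}{182} - 9 = \frac{14731}{182}$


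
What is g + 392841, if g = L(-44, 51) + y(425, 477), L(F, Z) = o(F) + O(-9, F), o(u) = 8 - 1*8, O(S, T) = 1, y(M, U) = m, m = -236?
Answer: 392606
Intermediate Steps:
y(M, U) = -236
o(u) = 0 (o(u) = 8 - 8 = 0)
L(F, Z) = 1 (L(F, Z) = 0 + 1 = 1)
g = -235 (g = 1 - 236 = -235)
g + 392841 = -235 + 392841 = 392606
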